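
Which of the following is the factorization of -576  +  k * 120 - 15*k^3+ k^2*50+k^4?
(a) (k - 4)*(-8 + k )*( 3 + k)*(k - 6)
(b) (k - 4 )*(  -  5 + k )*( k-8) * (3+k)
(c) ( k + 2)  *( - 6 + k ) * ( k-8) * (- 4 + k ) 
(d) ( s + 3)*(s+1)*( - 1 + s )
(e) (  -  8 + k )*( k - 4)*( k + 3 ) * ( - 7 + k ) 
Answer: a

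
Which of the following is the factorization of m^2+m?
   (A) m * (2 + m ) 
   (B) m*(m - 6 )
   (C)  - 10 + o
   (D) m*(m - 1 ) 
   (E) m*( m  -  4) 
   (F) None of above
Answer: F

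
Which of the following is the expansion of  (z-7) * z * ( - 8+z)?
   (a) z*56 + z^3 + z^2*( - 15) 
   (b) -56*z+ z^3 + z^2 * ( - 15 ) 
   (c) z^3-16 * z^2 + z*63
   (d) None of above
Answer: a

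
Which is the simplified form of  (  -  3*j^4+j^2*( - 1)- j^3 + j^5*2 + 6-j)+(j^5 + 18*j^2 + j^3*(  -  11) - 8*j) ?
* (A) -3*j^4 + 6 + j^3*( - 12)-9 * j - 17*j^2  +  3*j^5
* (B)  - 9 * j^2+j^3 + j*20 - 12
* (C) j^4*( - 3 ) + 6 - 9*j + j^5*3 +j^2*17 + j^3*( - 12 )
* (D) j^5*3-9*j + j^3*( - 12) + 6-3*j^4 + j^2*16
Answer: C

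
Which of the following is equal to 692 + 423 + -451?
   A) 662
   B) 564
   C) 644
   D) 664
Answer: D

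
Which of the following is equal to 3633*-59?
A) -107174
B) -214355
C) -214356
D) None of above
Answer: D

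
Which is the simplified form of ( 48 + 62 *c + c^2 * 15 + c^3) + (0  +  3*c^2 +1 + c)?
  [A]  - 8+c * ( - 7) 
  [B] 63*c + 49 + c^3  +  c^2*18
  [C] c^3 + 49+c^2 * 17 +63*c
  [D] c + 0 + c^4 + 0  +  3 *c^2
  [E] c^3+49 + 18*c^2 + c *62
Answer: B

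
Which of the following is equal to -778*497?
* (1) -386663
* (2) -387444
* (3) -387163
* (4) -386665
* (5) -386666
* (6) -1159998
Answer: 5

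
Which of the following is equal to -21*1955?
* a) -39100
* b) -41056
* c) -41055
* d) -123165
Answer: c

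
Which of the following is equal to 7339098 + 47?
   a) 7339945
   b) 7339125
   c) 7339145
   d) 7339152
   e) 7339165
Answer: c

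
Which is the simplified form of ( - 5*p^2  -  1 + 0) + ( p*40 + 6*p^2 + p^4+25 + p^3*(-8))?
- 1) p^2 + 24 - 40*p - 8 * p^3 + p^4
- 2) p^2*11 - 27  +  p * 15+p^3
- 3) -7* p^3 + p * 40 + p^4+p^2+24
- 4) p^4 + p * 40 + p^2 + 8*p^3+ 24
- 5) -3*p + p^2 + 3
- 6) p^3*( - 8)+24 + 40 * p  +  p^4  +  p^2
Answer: 6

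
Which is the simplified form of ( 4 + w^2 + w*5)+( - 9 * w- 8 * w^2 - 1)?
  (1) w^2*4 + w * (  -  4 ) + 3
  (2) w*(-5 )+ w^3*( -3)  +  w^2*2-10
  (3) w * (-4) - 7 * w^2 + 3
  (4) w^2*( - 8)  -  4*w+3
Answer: 3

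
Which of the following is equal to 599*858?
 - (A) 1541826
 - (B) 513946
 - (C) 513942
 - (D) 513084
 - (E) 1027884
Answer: C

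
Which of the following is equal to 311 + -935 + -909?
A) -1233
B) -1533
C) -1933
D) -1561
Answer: B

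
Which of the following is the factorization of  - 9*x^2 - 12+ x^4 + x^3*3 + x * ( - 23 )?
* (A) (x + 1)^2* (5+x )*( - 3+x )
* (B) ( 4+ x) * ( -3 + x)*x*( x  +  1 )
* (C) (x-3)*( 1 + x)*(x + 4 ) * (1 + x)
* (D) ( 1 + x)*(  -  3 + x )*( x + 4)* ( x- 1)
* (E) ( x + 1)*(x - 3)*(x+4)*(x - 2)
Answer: C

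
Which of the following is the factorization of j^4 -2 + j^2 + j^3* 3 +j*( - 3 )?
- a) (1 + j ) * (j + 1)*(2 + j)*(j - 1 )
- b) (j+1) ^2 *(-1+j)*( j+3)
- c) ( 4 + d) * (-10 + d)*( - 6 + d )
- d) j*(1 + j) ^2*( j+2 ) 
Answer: a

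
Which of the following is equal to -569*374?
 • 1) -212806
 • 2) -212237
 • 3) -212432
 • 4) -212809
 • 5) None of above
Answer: 1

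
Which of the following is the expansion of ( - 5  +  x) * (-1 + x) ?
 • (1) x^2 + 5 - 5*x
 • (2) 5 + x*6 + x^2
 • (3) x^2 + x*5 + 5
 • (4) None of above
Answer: 4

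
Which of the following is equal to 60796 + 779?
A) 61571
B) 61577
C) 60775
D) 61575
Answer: D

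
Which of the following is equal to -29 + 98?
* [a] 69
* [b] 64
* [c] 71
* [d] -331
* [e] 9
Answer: a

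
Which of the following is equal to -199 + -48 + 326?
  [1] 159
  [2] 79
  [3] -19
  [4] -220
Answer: 2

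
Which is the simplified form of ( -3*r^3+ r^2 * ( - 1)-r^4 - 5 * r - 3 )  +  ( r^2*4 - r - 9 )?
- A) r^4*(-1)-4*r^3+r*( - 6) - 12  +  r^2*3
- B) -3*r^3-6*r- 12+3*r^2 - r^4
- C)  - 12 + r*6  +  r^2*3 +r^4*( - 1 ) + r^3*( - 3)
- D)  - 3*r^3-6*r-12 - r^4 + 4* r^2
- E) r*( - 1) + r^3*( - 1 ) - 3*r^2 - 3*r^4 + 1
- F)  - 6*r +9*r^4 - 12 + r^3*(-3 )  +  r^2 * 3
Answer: B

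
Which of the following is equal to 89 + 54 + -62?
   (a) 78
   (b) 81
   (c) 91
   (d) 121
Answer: b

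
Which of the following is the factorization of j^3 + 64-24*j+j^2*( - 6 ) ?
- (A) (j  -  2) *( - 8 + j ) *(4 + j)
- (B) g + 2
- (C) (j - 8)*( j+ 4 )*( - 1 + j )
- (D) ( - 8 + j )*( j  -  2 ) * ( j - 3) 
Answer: A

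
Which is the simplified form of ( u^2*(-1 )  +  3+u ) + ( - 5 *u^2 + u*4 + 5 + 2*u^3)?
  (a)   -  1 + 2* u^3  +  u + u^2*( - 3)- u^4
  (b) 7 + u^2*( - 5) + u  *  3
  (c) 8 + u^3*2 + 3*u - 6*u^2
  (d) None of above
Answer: d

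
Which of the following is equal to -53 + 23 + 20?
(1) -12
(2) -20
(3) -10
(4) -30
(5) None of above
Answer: 3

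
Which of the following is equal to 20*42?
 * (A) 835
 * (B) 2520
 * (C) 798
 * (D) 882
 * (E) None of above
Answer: E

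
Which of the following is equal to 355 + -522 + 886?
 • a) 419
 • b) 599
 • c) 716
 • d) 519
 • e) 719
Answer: e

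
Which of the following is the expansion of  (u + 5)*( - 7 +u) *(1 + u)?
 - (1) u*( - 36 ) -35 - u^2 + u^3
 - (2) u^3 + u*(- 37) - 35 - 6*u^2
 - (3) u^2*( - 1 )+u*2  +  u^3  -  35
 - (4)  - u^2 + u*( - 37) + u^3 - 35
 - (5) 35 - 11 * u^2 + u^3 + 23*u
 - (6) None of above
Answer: 4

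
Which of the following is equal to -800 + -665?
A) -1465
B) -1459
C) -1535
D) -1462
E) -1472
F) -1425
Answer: A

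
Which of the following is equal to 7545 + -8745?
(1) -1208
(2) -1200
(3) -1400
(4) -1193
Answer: 2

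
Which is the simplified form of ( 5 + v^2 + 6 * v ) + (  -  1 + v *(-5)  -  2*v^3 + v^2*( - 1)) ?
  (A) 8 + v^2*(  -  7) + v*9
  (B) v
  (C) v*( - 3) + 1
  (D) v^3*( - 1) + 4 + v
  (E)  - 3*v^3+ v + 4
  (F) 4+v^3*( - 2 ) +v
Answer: F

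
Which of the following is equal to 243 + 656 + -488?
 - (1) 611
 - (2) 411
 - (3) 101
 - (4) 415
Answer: 2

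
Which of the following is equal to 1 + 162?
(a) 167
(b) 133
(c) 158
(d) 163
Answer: d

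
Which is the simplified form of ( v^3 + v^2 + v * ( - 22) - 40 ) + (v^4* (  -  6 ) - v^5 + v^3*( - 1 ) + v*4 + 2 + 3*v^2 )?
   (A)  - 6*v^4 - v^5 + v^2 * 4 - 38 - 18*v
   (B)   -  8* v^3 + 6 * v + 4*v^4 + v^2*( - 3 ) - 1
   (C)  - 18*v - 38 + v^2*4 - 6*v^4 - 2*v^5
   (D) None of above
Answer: A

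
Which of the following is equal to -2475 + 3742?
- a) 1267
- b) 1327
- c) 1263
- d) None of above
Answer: a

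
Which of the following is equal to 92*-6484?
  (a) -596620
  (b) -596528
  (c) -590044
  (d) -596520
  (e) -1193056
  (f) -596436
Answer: b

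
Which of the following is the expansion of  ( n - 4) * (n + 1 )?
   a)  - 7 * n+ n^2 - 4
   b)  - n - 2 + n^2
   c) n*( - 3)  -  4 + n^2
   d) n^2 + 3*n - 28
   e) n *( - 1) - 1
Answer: c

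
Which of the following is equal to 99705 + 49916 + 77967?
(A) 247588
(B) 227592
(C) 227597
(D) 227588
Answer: D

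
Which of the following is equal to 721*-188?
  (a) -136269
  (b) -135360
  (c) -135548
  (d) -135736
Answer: c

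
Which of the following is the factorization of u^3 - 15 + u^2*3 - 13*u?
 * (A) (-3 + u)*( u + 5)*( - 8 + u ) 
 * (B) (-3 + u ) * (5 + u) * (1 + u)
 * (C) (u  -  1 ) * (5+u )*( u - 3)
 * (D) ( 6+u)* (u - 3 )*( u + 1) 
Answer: B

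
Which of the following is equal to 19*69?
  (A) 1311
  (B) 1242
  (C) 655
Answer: A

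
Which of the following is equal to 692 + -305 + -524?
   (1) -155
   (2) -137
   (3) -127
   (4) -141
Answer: 2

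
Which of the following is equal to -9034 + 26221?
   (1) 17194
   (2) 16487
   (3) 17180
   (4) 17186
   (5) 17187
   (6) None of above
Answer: 5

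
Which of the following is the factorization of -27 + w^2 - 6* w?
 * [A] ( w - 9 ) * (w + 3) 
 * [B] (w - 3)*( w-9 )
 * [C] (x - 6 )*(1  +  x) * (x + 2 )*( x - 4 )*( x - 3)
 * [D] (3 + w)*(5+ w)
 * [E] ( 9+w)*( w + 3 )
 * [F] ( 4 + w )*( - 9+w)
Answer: A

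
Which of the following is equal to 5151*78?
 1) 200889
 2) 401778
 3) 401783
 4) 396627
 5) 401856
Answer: 2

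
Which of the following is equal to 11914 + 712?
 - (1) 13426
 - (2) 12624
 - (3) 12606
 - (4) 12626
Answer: 4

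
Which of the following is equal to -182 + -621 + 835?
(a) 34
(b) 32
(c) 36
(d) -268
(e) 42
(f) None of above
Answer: b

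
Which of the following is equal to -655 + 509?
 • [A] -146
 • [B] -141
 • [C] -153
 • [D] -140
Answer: A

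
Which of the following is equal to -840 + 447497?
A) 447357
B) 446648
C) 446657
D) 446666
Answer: C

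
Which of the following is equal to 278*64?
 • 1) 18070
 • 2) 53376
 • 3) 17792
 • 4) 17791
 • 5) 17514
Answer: 3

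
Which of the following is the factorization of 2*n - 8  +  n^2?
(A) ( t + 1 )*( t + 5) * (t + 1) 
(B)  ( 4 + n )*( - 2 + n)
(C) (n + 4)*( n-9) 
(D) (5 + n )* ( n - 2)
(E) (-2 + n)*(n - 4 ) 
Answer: B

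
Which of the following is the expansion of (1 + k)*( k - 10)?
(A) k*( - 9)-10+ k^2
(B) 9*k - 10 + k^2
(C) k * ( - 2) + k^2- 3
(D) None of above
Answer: A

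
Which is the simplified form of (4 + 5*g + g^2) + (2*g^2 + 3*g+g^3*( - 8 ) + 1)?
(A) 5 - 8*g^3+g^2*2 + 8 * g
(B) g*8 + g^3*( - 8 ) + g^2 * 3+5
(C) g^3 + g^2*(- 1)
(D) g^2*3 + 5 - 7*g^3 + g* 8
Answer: B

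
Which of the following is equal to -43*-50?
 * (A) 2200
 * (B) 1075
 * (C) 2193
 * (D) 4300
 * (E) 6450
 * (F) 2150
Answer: F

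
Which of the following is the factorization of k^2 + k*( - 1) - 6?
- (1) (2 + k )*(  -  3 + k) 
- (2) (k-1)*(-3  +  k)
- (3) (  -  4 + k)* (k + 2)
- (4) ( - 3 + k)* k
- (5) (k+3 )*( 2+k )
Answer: 1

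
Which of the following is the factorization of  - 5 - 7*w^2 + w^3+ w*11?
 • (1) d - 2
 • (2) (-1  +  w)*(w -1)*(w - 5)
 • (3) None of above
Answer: 2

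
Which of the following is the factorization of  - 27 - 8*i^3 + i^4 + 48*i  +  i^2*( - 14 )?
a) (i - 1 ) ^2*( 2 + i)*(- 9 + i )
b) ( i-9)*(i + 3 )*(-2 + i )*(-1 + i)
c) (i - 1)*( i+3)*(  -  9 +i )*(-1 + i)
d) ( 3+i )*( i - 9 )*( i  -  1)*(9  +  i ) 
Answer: c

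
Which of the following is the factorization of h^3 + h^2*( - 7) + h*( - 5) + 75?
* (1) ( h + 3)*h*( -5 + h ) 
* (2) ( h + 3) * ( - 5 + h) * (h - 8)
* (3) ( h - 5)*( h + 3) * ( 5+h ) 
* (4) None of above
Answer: 4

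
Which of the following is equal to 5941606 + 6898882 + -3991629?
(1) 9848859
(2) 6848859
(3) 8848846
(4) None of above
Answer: 4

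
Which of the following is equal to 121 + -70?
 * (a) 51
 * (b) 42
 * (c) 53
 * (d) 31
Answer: a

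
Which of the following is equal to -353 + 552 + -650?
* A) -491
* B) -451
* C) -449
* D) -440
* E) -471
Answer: B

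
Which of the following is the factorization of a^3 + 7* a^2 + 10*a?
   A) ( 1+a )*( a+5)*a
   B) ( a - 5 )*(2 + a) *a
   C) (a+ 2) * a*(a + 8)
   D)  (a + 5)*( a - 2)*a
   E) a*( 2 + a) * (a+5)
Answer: E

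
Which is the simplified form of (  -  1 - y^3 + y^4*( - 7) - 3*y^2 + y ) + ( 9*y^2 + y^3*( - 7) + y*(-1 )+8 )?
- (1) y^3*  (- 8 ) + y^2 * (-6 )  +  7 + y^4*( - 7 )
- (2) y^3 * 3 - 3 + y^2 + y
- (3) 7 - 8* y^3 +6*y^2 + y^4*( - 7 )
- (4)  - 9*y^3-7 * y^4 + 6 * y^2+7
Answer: 3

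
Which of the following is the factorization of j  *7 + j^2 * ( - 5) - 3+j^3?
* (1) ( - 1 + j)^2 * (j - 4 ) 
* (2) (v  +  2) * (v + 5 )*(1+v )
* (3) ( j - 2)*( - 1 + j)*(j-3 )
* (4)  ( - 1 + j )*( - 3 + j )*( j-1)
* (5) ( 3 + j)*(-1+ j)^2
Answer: 4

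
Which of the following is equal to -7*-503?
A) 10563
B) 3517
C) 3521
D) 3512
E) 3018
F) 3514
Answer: C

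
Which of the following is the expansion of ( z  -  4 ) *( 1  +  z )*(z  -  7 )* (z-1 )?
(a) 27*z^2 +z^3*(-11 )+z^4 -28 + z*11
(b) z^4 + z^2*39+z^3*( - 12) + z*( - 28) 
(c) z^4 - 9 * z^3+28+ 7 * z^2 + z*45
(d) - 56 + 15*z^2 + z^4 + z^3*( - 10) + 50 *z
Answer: a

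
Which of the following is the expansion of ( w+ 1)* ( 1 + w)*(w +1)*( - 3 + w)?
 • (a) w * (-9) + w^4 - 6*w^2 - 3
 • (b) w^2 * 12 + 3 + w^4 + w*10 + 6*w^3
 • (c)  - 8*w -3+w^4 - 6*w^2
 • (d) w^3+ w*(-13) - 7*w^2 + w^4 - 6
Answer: c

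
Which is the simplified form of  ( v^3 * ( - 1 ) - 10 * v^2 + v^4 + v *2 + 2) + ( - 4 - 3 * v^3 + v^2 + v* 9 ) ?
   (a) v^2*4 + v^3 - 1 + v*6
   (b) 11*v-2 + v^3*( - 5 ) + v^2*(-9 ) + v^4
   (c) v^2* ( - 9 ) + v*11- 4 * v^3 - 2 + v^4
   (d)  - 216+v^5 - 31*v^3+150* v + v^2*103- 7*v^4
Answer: c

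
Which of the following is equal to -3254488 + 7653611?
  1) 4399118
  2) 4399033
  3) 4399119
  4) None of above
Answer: 4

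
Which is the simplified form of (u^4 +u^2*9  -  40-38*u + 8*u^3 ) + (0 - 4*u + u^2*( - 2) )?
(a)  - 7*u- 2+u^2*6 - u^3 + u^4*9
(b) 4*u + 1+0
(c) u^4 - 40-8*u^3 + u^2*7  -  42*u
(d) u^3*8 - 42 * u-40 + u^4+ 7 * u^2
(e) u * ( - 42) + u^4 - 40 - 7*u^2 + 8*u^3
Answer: d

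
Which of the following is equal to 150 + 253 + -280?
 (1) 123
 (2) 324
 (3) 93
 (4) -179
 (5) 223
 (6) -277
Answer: 1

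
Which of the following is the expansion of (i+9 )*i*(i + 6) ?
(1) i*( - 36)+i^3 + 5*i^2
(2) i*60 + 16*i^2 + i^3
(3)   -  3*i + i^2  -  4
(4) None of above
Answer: 4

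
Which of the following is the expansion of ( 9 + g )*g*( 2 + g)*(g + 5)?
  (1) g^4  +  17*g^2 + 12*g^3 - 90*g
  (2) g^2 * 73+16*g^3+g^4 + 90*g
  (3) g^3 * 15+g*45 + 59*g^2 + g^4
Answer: 2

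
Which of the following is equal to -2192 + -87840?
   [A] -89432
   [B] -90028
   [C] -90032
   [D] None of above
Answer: C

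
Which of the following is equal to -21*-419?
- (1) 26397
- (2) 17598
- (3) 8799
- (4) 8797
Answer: 3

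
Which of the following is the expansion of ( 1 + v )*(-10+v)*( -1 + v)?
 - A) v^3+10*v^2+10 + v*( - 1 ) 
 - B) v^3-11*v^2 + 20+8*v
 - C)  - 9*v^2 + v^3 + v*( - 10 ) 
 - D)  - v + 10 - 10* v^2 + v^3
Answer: D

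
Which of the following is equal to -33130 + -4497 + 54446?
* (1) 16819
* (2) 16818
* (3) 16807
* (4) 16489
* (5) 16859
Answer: 1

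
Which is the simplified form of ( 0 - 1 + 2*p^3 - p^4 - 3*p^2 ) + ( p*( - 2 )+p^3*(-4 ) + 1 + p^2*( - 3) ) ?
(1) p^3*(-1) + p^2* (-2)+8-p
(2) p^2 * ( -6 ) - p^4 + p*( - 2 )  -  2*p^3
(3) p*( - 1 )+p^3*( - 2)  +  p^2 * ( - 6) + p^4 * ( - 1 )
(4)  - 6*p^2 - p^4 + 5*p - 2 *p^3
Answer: 2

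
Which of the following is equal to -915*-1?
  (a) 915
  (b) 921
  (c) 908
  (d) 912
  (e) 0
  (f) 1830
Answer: a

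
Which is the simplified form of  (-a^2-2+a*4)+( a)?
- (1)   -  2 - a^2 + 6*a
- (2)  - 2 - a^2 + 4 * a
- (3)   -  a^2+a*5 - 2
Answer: 3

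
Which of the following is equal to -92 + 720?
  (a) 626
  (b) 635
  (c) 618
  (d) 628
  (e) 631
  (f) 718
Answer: d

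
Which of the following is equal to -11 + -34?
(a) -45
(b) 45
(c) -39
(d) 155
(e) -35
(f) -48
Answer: a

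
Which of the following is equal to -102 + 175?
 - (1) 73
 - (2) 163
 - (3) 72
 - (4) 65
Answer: 1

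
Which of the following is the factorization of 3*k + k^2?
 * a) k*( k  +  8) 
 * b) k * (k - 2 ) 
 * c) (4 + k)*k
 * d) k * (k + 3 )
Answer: d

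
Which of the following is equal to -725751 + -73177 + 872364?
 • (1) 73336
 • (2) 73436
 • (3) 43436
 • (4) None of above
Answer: 2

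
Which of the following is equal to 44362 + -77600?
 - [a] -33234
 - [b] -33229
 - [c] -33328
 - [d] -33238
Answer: d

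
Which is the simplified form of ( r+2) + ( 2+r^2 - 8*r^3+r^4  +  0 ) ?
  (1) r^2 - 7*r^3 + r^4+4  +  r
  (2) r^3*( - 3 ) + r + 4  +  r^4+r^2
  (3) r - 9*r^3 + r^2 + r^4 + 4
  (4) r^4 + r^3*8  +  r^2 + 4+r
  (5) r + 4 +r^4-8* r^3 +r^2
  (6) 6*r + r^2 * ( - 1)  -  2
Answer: 5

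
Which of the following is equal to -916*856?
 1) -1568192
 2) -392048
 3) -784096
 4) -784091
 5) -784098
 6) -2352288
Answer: 3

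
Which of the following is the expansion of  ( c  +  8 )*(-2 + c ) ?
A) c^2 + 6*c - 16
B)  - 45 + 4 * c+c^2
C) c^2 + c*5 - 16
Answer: A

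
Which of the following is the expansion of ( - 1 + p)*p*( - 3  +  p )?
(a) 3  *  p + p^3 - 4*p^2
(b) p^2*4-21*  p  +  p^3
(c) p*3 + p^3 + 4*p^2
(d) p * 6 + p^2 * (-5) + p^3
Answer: a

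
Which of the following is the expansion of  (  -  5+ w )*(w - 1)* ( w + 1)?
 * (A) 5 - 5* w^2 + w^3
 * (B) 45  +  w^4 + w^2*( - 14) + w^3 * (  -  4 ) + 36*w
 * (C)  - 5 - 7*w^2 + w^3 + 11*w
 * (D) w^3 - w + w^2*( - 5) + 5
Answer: D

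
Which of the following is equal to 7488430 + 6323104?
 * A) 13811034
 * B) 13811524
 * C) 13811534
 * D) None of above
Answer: C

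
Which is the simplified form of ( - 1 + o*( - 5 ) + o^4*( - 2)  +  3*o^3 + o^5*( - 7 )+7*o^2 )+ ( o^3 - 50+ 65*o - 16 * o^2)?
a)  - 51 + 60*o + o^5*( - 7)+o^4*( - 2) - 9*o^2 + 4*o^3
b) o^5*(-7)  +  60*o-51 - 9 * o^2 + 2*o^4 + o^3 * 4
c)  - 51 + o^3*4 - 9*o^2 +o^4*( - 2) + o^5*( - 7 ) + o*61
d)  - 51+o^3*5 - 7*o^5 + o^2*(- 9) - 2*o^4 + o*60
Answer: a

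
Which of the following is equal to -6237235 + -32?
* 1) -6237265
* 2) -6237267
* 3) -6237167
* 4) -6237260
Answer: 2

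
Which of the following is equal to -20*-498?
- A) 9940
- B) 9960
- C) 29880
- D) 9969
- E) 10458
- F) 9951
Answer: B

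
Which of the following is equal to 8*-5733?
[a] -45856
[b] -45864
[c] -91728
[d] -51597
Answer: b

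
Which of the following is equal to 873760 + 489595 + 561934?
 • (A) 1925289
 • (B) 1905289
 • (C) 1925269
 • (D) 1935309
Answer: A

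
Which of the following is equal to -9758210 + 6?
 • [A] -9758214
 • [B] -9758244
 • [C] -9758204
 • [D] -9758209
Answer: C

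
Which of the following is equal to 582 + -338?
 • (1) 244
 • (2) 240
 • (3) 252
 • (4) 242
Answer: 1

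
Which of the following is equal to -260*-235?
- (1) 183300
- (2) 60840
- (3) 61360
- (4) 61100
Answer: 4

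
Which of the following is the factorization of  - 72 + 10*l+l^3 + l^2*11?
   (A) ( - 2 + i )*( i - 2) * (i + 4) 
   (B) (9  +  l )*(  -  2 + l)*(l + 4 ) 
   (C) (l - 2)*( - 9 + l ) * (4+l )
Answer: B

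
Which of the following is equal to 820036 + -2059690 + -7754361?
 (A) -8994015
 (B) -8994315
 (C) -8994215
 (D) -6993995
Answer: A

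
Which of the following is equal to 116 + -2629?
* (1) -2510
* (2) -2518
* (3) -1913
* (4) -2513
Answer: 4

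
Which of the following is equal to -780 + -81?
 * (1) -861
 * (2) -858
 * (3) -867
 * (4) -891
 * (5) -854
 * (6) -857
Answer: 1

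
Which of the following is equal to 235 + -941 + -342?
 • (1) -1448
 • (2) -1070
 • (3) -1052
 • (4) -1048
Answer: 4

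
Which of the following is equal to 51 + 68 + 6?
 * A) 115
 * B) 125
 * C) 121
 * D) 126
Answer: B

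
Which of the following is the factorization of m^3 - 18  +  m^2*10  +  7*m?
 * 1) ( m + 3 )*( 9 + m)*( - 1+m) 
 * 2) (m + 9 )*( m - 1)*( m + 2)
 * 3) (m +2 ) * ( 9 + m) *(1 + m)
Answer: 2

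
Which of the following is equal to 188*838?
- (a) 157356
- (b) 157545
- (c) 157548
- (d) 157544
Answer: d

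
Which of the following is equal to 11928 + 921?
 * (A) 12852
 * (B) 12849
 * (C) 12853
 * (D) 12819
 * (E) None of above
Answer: B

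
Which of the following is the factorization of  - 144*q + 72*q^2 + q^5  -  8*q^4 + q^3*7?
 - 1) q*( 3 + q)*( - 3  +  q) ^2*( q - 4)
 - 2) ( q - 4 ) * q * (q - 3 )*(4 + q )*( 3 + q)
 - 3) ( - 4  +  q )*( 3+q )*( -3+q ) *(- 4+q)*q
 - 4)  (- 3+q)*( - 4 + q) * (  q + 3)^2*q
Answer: 3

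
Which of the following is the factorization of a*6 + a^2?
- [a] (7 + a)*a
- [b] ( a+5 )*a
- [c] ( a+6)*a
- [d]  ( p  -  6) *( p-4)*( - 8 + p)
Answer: c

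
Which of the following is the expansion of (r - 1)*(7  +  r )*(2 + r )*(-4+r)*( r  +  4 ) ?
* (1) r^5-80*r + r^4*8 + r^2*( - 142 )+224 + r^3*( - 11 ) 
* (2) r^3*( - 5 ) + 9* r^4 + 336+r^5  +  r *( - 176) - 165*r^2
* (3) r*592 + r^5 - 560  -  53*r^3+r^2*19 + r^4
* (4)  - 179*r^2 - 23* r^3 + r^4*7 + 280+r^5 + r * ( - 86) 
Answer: 1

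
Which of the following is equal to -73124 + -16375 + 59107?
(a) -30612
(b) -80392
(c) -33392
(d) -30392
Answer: d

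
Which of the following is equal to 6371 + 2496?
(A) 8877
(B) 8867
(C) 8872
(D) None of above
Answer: B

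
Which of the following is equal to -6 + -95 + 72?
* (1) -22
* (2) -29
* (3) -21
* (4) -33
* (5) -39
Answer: 2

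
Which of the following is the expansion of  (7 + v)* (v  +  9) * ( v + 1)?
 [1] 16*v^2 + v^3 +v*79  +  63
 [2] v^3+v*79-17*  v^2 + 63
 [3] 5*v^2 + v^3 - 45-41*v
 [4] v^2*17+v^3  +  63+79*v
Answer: 4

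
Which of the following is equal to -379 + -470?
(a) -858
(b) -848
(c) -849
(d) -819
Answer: c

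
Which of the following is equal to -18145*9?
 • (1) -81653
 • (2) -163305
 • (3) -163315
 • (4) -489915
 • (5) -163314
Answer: 2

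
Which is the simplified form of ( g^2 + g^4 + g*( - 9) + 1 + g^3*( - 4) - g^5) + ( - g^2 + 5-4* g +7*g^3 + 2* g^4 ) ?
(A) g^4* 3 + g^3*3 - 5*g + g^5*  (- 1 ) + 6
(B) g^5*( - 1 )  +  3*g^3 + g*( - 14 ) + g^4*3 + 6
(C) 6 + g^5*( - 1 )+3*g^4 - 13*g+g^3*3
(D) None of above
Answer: C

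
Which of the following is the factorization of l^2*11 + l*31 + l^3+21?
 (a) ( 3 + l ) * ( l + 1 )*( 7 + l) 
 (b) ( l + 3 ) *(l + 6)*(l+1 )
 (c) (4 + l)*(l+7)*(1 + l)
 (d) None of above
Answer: a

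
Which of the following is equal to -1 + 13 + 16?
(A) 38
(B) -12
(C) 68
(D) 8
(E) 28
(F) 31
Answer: E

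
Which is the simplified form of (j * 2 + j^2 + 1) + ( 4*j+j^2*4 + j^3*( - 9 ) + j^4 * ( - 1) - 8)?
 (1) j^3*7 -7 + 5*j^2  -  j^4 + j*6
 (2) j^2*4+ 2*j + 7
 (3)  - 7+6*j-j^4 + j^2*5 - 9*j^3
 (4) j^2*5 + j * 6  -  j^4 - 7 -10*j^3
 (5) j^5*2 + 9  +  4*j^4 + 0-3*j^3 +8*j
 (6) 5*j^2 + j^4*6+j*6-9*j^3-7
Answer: 3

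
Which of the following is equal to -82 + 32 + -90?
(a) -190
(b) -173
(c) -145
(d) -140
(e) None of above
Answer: d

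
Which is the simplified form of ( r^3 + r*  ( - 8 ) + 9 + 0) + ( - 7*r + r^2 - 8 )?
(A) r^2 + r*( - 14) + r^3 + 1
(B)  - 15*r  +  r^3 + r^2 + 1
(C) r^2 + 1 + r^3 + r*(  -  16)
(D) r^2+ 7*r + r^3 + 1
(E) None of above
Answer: B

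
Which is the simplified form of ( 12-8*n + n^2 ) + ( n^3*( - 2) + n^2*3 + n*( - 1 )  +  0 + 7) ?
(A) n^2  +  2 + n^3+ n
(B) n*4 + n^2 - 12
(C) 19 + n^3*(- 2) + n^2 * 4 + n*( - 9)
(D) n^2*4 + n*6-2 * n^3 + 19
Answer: C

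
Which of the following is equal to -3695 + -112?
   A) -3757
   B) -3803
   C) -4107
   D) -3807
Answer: D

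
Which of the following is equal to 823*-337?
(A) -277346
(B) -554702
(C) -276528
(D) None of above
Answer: D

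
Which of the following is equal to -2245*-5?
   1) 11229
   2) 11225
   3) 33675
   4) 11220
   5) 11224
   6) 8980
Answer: 2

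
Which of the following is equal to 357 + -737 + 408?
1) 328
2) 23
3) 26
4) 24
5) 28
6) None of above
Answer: 5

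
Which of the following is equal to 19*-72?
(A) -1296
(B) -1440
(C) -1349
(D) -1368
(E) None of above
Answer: D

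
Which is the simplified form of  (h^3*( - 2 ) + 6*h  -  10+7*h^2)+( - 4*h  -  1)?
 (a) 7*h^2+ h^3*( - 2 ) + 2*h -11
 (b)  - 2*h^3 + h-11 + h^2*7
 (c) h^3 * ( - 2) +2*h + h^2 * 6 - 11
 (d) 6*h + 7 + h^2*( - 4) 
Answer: a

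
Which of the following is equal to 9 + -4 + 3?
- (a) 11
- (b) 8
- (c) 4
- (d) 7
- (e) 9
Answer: b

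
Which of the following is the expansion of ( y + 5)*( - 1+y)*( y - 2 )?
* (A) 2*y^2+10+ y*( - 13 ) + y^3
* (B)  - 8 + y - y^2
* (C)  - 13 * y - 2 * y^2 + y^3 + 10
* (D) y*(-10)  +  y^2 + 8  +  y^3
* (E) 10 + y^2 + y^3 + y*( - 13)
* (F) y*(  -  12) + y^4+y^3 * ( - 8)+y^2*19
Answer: A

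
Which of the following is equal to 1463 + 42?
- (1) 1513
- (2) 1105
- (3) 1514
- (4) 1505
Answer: 4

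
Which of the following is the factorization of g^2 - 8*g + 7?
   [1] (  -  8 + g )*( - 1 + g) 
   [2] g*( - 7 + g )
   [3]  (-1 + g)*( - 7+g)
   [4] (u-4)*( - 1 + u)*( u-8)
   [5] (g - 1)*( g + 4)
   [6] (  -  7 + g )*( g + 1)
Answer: 3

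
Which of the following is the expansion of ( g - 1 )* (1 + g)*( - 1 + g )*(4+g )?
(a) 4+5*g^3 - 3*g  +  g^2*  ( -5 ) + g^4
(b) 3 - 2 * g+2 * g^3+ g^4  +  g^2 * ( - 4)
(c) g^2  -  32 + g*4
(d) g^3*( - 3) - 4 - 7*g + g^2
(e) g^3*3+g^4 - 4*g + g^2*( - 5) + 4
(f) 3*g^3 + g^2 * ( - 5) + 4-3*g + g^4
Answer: f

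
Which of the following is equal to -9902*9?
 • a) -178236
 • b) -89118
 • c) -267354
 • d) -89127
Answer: b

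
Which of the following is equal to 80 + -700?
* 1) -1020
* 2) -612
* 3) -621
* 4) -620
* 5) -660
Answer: 4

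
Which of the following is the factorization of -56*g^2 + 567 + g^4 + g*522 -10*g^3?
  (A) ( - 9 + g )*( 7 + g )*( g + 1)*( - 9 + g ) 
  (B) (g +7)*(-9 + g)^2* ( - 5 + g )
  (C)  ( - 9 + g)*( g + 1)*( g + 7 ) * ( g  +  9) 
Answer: A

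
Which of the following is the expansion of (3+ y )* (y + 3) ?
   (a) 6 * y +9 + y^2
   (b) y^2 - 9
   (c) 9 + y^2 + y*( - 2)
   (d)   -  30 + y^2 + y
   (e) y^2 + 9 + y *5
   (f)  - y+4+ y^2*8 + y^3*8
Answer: a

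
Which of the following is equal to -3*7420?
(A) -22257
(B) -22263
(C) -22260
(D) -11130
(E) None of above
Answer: C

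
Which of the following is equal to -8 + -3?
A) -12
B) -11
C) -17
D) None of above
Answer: B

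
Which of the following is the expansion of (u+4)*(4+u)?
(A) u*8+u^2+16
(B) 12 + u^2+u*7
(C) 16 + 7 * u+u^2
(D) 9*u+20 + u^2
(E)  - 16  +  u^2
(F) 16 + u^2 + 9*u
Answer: A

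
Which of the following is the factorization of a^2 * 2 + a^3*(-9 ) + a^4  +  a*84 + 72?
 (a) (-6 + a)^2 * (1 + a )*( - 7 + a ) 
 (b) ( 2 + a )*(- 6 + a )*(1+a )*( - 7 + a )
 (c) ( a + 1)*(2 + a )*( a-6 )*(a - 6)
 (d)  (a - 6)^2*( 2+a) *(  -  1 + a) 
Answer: c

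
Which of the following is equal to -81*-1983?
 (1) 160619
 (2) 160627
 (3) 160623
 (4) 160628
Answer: 3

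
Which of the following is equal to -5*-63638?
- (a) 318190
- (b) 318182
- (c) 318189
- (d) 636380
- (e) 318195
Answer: a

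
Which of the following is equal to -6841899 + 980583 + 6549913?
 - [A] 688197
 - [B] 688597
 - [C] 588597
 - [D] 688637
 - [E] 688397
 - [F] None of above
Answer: B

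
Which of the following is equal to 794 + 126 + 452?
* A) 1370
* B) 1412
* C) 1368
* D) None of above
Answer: D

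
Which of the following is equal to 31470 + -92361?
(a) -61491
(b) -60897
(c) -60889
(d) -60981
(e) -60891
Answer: e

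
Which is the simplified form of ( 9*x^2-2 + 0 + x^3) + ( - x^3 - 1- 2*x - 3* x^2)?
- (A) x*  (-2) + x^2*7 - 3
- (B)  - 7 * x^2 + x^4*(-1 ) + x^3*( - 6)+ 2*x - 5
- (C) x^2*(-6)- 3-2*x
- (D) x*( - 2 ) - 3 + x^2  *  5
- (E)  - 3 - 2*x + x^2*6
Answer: E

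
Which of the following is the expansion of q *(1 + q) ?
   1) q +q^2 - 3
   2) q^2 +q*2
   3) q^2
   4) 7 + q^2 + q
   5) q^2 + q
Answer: 5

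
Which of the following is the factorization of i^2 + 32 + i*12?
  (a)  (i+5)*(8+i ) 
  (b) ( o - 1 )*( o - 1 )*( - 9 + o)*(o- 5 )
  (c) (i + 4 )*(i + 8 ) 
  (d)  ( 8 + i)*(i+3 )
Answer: c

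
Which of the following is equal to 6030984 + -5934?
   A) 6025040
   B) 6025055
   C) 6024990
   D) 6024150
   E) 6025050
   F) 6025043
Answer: E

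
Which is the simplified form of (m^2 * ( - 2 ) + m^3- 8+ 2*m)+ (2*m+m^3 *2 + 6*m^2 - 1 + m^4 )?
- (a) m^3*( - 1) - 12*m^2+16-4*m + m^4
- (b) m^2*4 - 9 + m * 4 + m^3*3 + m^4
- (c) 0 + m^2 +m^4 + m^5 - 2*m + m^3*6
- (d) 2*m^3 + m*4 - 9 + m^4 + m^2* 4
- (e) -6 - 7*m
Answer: b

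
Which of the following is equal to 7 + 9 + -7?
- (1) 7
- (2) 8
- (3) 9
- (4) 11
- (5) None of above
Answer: 3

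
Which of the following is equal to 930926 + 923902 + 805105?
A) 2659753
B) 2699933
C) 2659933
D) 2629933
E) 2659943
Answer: C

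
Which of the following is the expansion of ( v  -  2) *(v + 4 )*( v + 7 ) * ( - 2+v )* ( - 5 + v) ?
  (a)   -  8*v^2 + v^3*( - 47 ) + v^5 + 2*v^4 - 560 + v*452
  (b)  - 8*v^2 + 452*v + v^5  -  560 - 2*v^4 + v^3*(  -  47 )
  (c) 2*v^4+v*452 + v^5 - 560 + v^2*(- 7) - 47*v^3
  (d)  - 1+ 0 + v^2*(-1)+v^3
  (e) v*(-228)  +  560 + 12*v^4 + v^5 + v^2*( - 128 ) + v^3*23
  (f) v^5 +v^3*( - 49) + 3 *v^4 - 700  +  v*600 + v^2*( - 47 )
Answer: a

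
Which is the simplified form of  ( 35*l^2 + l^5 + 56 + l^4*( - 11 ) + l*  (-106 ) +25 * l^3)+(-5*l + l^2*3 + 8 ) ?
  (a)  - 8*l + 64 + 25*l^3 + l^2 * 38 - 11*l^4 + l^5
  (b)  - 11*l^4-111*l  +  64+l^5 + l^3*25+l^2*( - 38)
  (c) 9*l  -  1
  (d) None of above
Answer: d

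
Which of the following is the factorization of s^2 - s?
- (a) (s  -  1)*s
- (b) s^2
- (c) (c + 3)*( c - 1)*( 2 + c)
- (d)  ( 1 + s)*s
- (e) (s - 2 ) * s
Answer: a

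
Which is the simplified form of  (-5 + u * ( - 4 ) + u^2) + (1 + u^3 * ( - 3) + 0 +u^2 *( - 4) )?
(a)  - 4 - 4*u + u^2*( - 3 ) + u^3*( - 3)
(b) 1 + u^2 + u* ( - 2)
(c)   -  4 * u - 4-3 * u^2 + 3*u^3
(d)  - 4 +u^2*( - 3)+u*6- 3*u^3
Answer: a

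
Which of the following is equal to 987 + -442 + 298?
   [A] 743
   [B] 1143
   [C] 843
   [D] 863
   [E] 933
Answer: C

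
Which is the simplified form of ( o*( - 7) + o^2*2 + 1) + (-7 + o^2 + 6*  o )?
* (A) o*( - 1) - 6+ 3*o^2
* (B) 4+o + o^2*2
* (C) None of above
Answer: A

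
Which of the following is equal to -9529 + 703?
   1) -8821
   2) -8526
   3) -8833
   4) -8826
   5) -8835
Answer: 4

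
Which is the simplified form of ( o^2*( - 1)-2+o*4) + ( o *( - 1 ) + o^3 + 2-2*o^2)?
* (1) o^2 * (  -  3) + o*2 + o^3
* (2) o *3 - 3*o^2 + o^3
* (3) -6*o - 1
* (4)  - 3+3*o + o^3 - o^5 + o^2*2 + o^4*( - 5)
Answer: 2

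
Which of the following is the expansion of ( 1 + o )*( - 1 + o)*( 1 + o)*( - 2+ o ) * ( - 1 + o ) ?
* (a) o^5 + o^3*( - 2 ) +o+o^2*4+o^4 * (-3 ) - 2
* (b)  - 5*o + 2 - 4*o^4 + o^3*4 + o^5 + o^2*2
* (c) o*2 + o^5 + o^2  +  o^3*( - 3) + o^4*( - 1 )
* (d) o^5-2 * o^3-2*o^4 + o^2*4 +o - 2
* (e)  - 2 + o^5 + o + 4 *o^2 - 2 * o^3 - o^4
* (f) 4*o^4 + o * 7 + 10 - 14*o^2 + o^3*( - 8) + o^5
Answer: d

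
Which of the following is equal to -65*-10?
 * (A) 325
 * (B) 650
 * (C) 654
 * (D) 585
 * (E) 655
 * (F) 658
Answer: B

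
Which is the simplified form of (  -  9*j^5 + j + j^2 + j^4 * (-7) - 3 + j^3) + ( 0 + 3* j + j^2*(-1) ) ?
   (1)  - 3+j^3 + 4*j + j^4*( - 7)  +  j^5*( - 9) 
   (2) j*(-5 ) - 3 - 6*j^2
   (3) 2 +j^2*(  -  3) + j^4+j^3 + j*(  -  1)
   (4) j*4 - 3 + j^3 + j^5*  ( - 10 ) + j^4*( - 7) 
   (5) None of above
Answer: 1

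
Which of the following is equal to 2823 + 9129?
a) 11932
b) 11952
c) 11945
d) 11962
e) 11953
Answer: b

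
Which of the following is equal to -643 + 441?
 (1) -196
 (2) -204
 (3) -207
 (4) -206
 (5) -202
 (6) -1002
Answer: 5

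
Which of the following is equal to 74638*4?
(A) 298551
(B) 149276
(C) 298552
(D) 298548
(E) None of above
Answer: C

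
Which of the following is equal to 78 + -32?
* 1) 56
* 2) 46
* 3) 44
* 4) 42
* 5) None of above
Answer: 2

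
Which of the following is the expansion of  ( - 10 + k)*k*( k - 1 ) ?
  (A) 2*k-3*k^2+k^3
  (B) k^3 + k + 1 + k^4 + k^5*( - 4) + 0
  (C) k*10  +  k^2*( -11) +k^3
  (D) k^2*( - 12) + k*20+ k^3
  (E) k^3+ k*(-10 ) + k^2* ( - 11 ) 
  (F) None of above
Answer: C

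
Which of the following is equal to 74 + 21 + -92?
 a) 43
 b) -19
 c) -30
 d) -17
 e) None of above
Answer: e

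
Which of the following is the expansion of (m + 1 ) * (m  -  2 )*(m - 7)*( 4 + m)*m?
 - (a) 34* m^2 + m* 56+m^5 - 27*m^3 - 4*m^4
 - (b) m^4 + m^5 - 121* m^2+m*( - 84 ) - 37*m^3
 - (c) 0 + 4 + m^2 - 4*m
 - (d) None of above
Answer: a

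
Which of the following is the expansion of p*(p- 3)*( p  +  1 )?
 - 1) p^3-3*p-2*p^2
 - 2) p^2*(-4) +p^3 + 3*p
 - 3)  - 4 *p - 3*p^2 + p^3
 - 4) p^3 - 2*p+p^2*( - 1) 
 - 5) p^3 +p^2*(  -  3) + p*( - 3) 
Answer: 1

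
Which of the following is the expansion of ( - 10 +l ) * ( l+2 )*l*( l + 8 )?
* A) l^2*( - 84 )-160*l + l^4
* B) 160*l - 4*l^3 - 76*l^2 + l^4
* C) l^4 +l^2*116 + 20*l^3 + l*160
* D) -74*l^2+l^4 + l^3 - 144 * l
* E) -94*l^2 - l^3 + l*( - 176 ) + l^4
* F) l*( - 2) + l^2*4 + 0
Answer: A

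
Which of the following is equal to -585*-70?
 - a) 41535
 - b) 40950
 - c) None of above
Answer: b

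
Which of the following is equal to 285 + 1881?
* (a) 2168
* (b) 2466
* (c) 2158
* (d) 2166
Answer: d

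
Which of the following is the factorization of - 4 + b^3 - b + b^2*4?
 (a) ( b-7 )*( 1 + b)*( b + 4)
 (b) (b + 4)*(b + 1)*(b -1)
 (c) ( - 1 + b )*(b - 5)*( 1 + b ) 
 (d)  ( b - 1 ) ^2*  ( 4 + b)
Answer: b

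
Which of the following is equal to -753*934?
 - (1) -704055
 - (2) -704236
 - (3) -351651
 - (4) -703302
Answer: 4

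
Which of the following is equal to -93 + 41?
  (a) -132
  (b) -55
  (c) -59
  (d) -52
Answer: d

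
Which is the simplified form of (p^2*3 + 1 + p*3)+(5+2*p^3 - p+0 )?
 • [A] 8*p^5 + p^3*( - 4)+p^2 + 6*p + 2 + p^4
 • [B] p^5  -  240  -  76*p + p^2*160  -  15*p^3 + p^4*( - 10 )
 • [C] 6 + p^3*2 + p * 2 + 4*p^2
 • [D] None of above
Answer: D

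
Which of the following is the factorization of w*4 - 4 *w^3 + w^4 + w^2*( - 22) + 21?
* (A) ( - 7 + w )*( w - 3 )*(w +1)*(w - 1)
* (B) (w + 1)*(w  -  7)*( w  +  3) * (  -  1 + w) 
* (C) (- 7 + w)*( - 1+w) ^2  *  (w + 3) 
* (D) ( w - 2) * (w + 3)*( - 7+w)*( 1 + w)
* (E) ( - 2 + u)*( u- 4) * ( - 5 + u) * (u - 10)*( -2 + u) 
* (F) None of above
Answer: B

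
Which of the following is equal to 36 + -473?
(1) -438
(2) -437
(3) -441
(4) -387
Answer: 2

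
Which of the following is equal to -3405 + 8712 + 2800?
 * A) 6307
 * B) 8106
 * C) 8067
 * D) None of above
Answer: D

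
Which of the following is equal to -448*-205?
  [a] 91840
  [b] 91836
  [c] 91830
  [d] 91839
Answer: a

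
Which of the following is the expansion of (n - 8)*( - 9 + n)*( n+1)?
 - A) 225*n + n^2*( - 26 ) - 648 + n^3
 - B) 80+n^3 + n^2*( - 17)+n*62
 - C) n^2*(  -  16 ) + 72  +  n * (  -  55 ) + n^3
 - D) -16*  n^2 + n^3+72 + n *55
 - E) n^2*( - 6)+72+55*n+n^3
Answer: D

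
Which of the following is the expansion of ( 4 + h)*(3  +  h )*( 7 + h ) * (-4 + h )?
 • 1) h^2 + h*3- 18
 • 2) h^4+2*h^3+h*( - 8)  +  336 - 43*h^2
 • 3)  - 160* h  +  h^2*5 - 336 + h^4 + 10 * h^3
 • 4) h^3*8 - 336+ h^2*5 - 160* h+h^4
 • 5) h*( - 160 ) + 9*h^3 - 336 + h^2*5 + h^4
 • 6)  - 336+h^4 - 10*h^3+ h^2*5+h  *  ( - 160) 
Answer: 3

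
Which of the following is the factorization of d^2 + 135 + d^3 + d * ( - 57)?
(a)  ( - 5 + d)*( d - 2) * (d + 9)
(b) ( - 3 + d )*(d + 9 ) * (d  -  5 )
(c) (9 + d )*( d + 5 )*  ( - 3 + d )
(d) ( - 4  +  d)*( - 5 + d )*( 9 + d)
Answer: b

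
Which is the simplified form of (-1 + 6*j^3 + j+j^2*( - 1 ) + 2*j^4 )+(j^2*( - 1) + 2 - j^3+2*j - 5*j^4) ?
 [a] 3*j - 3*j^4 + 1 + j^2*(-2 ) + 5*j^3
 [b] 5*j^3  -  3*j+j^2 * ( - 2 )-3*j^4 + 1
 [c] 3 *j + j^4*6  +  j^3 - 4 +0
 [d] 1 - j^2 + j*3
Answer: a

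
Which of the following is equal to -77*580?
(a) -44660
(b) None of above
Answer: a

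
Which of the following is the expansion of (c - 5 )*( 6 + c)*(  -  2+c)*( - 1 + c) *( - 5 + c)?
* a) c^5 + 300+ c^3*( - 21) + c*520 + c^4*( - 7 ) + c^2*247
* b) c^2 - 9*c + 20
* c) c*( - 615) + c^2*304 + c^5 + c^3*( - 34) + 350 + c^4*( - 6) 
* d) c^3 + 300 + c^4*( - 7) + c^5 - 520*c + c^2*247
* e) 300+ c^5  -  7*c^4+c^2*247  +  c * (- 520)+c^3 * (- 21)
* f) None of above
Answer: e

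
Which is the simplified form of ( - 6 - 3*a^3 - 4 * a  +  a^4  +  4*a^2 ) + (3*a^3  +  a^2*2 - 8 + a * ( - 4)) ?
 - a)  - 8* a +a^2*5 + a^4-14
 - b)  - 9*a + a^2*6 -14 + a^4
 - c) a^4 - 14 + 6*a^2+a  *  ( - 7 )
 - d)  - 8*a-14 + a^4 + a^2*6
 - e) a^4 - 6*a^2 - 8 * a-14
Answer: d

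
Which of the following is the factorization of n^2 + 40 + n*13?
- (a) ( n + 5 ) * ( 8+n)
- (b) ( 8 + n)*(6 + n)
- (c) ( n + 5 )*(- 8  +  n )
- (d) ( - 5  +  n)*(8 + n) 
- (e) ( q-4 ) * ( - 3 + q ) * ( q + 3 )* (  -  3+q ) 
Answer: a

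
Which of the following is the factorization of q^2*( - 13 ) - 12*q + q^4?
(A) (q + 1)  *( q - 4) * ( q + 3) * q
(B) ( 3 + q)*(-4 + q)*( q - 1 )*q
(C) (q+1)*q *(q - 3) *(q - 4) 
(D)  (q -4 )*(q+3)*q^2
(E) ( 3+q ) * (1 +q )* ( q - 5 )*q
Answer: A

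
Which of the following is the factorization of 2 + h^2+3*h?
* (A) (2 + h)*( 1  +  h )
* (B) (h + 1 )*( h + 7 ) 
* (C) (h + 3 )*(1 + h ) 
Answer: A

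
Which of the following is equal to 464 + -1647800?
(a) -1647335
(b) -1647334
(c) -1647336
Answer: c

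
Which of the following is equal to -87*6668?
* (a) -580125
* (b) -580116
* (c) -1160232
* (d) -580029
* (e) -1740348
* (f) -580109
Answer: b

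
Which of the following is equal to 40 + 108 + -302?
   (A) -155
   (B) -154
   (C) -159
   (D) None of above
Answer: B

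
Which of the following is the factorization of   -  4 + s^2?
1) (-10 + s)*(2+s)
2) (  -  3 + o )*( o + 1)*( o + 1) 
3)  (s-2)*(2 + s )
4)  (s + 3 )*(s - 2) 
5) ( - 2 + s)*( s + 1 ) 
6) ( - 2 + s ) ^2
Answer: 3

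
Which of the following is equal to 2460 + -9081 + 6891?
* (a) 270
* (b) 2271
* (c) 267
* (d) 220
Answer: a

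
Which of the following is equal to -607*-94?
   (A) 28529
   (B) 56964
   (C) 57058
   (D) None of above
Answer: C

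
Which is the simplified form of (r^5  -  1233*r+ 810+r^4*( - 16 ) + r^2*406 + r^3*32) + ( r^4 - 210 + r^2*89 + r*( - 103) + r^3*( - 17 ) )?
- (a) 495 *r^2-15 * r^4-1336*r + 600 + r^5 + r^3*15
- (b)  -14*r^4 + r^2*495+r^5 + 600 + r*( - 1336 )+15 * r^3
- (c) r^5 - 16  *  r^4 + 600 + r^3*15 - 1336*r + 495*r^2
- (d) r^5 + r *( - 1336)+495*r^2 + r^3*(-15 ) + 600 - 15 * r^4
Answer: a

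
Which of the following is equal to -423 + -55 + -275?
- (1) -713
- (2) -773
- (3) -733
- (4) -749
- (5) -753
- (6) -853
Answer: 5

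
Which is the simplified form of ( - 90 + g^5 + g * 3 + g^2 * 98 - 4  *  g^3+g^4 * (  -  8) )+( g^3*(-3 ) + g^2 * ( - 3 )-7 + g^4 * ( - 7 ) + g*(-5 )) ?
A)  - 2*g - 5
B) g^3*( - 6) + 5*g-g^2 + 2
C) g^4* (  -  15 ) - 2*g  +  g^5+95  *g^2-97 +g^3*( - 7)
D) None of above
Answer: C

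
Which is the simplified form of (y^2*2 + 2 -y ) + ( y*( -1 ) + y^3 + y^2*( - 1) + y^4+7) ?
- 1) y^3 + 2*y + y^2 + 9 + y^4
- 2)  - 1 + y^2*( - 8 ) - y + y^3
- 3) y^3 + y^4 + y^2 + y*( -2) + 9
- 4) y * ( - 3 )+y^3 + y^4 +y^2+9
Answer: 3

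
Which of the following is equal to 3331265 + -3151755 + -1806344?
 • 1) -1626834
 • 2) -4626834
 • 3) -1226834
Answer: 1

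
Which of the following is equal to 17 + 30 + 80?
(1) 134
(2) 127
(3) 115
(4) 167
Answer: 2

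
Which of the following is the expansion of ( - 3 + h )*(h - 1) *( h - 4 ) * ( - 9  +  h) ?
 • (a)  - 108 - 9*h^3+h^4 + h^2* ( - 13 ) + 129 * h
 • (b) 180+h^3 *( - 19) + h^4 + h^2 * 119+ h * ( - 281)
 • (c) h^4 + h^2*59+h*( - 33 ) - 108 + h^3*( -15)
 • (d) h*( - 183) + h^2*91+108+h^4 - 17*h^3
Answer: d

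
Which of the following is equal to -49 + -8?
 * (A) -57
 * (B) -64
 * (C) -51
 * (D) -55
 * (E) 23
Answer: A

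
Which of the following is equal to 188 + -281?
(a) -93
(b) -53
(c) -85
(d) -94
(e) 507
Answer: a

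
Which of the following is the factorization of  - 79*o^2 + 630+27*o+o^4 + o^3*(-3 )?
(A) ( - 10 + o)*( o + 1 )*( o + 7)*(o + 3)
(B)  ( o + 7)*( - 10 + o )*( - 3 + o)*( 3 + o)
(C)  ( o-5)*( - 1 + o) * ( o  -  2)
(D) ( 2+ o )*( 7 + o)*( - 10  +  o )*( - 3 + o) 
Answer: B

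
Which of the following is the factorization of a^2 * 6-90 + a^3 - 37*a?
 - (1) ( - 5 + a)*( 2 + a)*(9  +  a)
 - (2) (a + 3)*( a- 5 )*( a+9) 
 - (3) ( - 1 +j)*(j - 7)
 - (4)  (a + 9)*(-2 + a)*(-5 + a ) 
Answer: 1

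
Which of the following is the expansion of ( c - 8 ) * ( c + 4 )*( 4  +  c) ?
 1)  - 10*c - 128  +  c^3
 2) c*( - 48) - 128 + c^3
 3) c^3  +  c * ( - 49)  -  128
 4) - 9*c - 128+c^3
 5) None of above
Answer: 2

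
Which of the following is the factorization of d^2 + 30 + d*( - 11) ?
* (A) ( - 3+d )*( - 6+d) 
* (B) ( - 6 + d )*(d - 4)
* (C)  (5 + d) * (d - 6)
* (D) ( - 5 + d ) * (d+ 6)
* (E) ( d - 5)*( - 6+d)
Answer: E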